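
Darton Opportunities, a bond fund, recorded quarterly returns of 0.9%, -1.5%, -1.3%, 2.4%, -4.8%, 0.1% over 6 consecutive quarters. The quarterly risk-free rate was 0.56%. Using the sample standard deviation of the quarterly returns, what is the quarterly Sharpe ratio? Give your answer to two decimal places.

-0.51

r̄ = (0.9 − 1.5 − 1.3 + 2.4 − 4.8 + 0.1) / 6 = -0.7000%
Σ(r − r̄)² = 30.6200; sample σ = √(30.6200/5) = 2.4747%
Sharpe = (r̄ − rf) / σ = (-0.7000 − 0.56) / 2.4747 = -1.2600 / 2.4747 = -0.5092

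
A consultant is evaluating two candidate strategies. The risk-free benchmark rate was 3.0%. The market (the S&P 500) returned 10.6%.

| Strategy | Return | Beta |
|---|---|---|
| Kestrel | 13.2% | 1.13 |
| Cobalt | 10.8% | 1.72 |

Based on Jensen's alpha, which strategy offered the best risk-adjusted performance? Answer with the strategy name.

Kestrel: α = 13.2% − [3.0% + 1.13 × (10.6% − 3.0%)] = 1.612
Cobalt: α = 10.8% − [3.0% + 1.72 × (10.6% − 3.0%)] = -5.272
Highest: Kestrel (1.612).

Kestrel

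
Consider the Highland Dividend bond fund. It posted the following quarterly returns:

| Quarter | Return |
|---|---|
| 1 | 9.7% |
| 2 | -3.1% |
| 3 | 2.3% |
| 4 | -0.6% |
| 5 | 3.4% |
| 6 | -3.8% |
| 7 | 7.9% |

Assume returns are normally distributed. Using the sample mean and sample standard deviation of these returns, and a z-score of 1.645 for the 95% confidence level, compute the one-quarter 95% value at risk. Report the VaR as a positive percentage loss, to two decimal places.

r̄ = (9.7 − 3.1 + 2.3 − 0.6 + 3.4 − 3.8 + 7.9) / 7 = 2.2571%
Sample std dev = √[162.0971 / 6] = 5.1977%
VaR = −(r̄ − z·σ) = −(2.2571 − 1.645 × 5.1977) = −(-6.2931) = 6.2931%

6.29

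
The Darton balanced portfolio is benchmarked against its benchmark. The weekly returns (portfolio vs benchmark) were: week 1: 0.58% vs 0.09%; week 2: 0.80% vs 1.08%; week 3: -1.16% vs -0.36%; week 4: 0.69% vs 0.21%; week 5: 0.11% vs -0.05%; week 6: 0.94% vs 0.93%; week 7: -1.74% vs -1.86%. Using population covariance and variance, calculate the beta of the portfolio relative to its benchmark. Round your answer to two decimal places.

r̄p = 0.0314%,  r̄m = 0.0057%
Cov = Σ(rp − r̄p)(rm − r̄m) / 7 = 0.7975
Var(rm) = Σ(rm − r̄m)² / 7 = 0.8107
β = Cov / Var = 0.7975 / 0.8107 = 0.9837

0.98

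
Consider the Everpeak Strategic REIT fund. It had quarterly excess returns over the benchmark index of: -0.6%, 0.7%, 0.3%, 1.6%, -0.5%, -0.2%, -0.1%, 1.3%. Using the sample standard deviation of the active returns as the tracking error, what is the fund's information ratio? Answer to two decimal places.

0.38

μ = (-0.6 + 0.7 + 0.3 + 1.6 − 0.5 − 0.2 − 0.1 + 1.3) / 8 = 2.50 / 8 = 0.3125%
Sample std dev = √[4.7088 / 7] = 0.8202%
IR = μ / tracking error = 0.3125 / 0.8202 = 0.3810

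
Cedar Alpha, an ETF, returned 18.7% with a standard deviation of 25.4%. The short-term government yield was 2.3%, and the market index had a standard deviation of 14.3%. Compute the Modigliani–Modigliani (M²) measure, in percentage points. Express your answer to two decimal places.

11.53

Sharpe = (Rp − Rf) / σp = (18.7% − 2.3%) / 25.4% = 0.6457
M² = Rf + Sharpe × σm = 2.3% + 0.6457 × 14.3% = 11.5335%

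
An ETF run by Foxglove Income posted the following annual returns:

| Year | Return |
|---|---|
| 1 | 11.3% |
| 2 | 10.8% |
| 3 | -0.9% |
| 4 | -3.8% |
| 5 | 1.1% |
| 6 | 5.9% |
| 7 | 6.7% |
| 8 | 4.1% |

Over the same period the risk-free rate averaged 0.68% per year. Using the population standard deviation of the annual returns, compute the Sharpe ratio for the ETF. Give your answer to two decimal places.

r̄ = (11.3 + 10.8 − 0.9 − 3.8 + 1.1 + 5.9 + 6.7 + 4.1) / 8 = 35.20 / 8 = 4.4000%
Σ(r − r̄)² = (11.3 − 4.4000)² + (10.8 − 4.4000)² + … = 202.4200
σ = √[202.4200 / 8] = 5.0302%
Sharpe = (r̄ − rf) / σ = (4.4000 − 0.68) / 5.0302 = 3.7200 / 5.0302 = 0.7395

0.74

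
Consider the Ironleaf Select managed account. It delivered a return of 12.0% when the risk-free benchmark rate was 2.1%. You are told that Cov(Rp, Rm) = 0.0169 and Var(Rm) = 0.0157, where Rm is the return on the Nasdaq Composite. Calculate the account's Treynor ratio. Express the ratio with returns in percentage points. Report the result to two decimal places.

9.20

β = Cov / Var = 0.0169 / 0.0157 = 1.0764
Treynor = (Rp − Rf) / β = (12.0% − 2.1%) / 1.0764 = 9.90 / 1.0764 = 9.1973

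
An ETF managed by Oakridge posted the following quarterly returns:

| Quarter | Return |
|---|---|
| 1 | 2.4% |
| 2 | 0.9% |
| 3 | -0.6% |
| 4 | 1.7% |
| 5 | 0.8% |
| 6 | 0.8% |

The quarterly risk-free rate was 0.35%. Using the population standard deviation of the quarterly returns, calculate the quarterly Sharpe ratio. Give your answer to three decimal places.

μ = (2.4 + 0.9 − 0.6 + 1.7 + 0.8 + 0.8) / 6 = 1.0000%
Σ(r − μ)² = (2.4 − 1.0000)² + (0.9 − 1.0000)² + … = 5.1000
σ = √[5.1000 / 6] = 0.9220%
Sharpe = (μ − rf) / σ = (1.0000 − 0.35) / 0.9220 = 0.6500 / 0.9220 = 0.7050

0.705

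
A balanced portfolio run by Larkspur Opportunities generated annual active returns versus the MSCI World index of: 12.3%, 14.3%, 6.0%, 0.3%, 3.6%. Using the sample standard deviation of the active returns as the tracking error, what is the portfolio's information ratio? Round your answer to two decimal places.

Mean return r̄ = 36.50 / 5 = 7.3000%
Sample std dev = √[138.3800 / 4] = 5.8818%
IR = r̄ / tracking error = 7.3000 / 5.8818 = 1.2411

1.24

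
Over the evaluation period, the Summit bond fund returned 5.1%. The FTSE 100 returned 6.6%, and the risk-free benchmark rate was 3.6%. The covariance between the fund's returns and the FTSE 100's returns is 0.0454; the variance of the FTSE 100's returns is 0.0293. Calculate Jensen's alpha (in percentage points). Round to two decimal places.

-3.15

β = Cov / Var = 0.0454 / 0.0293 = 1.5495
E[R] = Rf + β(Rm − Rf) = 3.6% + 1.5495 × (6.6% − 3.6%) = 8.2485%
α = Rp − E[R] = 5.1% − 8.2485% = -3.1485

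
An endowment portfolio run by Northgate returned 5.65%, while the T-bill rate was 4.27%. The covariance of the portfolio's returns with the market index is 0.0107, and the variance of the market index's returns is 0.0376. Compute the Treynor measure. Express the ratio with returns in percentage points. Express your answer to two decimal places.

β = Cov / Var = 0.0107 / 0.0376 = 0.2846
Treynor = (Rp − Rf) / β = (5.65% − 4.27%) / 0.2846 = 1.38 / 0.2846 = 4.8489

4.85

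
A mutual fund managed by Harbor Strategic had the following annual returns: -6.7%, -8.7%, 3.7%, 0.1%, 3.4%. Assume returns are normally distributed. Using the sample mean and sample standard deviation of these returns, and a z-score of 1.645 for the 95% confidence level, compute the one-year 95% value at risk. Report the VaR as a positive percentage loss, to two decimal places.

11.10

Mean return r̄ = -8.20 / 5 = -1.6400%
Σ(r − r̄)² = 132.3920; sample σ = √(132.3920/4) = 5.7531%
VaR = −(r̄ − z·σ) = −(-1.6400 − 1.645 × 5.7531) = −(-11.1038) = 11.1038%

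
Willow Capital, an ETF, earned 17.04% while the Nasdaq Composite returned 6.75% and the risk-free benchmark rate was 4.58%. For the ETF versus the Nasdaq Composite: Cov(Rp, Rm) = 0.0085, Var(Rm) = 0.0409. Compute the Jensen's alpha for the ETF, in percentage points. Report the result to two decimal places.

β = Cov / Var = 0.0085 / 0.0409 = 0.2078
E[R] = Rf + β(Rm − Rf) = 4.58% + 0.2078 × (6.75% − 4.58%) = 5.0309%
α = Rp − E[R] = 17.04% − 5.0309% = 12.0091

12.01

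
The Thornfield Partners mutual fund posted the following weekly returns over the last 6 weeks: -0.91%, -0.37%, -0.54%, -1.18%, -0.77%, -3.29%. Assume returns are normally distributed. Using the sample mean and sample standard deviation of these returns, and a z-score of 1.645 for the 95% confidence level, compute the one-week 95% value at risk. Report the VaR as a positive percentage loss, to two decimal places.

Mean return r̄ = -7.060 / 6 = -1.1767%
Sample σ = √[Σ(r − r̄)² / 5] = √[5.7587 / 5] = √1.1517 = 1.0732%
VaR = −(r̄ − z·σ) = −(-1.1767 − 1.645 × 1.0732) = −(-2.9421) = 2.9421%

2.94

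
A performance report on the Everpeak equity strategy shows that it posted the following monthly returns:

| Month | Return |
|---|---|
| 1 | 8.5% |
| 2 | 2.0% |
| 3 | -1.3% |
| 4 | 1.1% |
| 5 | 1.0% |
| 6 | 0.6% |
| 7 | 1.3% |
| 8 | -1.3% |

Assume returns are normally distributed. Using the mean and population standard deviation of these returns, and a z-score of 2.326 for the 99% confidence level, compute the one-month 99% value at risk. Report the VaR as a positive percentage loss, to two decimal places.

r̄ = (8.5 + 2 − 1.3 + 1.1 + 1 + 0.6 + 1.3 − 1.3) / 8 = 11.90 / 8 = 1.4875%
Σ(r − r̄)² = 66.1888; population σ = √(66.1888/8) = 2.8764%
VaR = −(r̄ − z·σ) = −(1.4875 − 2.326 × 2.8764) = −(-5.2030) = 5.2030%

5.20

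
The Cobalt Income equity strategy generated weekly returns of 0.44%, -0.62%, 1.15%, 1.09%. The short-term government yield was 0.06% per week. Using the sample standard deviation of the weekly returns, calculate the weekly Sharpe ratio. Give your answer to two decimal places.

Mean return r̄ = 2.060 / 4 = 0.5150%
Σ(r − r̄)² = (0.44 − 0.5150)² + (-0.62 − 0.5150)² + (1.15 − 0.5150)² + … = 2.0277
σ = √[2.0277 / 3] = 0.8221%
Sharpe = (r̄ − rf) / σ = (0.5150 − 0.06) / 0.8221 = 0.4550 / 0.8221 = 0.5535

0.55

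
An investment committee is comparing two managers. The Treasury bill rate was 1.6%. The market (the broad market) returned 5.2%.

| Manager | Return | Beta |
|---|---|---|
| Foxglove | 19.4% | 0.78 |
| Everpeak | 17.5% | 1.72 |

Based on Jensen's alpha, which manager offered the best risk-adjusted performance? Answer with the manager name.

Foxglove

Foxglove: α = 19.4% − [1.6% + 0.78 × (5.2% − 1.6%)] = 14.992
Everpeak: α = 17.5% − [1.6% + 1.72 × (5.2% − 1.6%)] = 9.708
Highest: Foxglove (14.992).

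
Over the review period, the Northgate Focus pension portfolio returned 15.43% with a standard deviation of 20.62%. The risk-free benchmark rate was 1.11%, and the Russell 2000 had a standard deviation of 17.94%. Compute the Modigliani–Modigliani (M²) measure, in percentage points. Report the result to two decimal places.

13.57

Sharpe = (Rp − Rf) / σp = (15.43% − 1.11%) / 20.62% = 0.6945
M² = Rf + Sharpe × σm = 1.11% + 0.6945 × 17.94% = 13.5693%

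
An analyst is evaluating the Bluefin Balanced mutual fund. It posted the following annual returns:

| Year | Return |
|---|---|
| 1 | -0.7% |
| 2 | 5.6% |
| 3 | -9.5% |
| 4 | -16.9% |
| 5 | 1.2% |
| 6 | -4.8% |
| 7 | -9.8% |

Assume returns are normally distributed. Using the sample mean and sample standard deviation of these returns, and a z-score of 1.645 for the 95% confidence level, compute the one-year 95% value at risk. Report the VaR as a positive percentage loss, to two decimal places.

Mean return μ = -34.90 / 7 = -4.9857%
Sample std dev = √[354.2286 / 6] = 7.6836%
VaR = −(μ − z·σ) = −(-4.9857 − 1.645 × 7.6836) = −(-17.6252) = 17.6252%

17.63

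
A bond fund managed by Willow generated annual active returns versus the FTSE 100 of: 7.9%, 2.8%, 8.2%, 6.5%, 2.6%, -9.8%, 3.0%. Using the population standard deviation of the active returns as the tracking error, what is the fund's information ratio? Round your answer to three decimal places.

μ = (7.9 + 2.8 + 8.2 + 6.5 + 2.6 − 9.8 + 3) / 7 = 21.20 / 7 = 3.0286%
Population std dev = √[227.3343 / 7] = 5.6988%
IR = μ / tracking error = 3.0286 / 5.6988 = 0.5314

0.531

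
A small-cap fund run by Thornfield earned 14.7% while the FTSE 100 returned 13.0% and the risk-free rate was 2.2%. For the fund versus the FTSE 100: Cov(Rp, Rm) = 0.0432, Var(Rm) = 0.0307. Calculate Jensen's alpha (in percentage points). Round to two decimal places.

-2.70

β = Cov / Var = 0.0432 / 0.0307 = 1.4072
E[R] = Rf + β(Rm − Rf) = 2.2% + 1.4072 × (13.0% − 2.2%) = 17.3978%
α = Rp − E[R] = 14.7% − 17.3978% = -2.6978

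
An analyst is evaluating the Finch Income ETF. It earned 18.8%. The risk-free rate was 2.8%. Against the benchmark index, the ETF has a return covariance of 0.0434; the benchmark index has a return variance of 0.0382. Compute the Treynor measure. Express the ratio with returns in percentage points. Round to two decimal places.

β = Cov / Var = 0.0434 / 0.0382 = 1.1361
Treynor = (Rp − Rf) / β = (18.8% − 2.8%) / 1.1361 = 16.00 / 1.1361 = 14.0833

14.08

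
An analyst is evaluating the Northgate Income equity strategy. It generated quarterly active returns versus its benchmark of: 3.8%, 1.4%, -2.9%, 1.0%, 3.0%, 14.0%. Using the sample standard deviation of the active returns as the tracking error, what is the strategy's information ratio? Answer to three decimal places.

0.594

r̄ = (3.8 + 1.4 − 2.9 + 1 + 3 + 14) / 6 = 3.3833%
Sample σ = √[Σ(r − r̄)² / 5] = √[162.1283 / 5] = √32.4257 = 5.6944%
IR = r̄ / tracking error = 3.3833 / 5.6944 = 0.5941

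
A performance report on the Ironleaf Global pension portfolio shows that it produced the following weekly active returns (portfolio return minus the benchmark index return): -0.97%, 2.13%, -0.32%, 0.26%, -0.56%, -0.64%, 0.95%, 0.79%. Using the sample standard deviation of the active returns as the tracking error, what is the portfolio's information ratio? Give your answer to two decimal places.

r̄ = (-0.97 + 2.13 − 0.32 + 0.26 − 0.56 − 0.64 + 0.95 + 0.79) / 8 = 1.640 / 8 = 0.2050%
Sample std dev = √[7.5614 / 7] = 1.0393%
IR = r̄ / tracking error = 0.2050 / 1.0393 = 0.1972

0.20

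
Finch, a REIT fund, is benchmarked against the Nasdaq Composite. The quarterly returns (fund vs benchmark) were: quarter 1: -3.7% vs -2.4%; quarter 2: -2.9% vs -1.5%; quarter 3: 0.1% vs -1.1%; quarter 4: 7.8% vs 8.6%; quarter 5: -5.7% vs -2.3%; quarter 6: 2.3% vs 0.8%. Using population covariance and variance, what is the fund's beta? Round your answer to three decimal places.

r̄p = -0.3500%,  r̄m = 0.3500%
Cov = Σ(rp − r̄p)(rm − r̄m) / 6 = 15.9808
Var(rm) = Σ(rm − r̄m)² / 6 = 14.7292
β = Cov / Var = 15.9808 / 14.7292 = 1.0850

1.085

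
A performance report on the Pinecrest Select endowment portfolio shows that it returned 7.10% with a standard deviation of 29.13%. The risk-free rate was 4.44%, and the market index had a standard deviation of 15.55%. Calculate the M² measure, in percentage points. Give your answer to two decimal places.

Sharpe = (Rp − Rf) / σp = (7.10% − 4.44%) / 29.13% = 0.0913
M² = Rf + Sharpe × σm = 4.44% + 0.0913 × 15.55% = 5.8597%

5.86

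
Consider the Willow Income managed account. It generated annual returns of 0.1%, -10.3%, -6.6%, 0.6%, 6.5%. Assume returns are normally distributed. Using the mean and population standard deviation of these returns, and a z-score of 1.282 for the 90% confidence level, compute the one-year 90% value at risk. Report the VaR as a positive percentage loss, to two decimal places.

9.49

r̄ = (0.1 − 10.3 − 6.6 + 0.6 + 6.5) / 5 = -9.70 / 5 = -1.9400%
Population σ = √[Σ(r − r̄)² / 5] = √[173.4520 / 5] = √34.6904 = 5.8899%
VaR = −(r̄ − z·σ) = −(-1.9400 − 1.282 × 5.8899) = −(-9.4909) = 9.4909%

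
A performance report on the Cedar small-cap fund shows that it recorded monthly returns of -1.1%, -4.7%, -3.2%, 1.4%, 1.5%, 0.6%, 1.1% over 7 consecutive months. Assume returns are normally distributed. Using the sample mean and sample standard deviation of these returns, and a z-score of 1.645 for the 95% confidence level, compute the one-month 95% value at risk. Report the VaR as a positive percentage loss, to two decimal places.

r̄ = (-1.1 − 4.7 − 3.2 + 1.4 + 1.5 + 0.6 + 1.1) / 7 = -4.40 / 7 = -0.6286%
Sample σ = √[Σ(r − r̄)² / 6] = √[36.5543 / 6] = √6.0924 = 2.4683%
VaR = −(r̄ − z·σ) = −(-0.6286 − 1.645 × 2.4683) = −(-4.6890) = 4.6890%

4.69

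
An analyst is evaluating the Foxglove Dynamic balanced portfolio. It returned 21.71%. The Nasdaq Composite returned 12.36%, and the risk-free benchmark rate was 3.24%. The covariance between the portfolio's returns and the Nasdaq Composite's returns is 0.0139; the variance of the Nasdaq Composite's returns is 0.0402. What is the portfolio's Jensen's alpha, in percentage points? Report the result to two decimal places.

β = Cov / Var = 0.0139 / 0.0402 = 0.3458
E[R] = Rf + β(Rm − Rf) = 3.24% + 0.3458 × (12.36% − 3.24%) = 6.3937%
α = Rp − E[R] = 21.71% − 6.3937% = 15.3163

15.32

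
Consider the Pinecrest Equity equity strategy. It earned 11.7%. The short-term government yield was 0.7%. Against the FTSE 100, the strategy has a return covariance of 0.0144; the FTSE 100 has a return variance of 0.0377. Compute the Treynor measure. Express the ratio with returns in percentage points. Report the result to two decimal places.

β = Cov / Var = 0.0144 / 0.0377 = 0.3820
Treynor = (Rp − Rf) / β = (11.7% − 0.7%) / 0.3820 = 11.00 / 0.3820 = 28.7958

28.80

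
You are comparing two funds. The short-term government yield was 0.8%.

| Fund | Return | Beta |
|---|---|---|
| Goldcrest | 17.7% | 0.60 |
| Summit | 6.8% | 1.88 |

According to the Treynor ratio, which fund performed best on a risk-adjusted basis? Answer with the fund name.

Goldcrest

Goldcrest: Treynor = (17.7% − 0.8%) / 0.60 = 28.167
Summit: Treynor = (6.8% − 0.8%) / 1.88 = 3.191
Highest: Goldcrest (28.167).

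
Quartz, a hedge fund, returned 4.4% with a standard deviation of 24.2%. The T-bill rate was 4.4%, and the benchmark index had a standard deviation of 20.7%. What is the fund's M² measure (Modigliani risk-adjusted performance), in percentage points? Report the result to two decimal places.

Sharpe = (Rp − Rf) / σp = (4.4% − 4.4%) / 24.2% = 0.0000
M² = Rf + Sharpe × σm = 4.4% + 0.0000 × 20.7% = 4.4000%

4.40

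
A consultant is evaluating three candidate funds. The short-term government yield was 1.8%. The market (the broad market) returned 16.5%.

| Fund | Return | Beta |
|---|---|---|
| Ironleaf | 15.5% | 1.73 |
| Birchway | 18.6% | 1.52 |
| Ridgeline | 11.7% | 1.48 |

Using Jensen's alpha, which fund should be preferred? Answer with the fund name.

Ironleaf: α = 15.5% − [1.8% + 1.73 × (16.5% − 1.8%)] = -11.731
Birchway: α = 18.6% − [1.8% + 1.52 × (16.5% − 1.8%)] = -5.544
Ridgeline: α = 11.7% − [1.8% + 1.48 × (16.5% − 1.8%)] = -11.856
Highest: Birchway (-5.544).

Birchway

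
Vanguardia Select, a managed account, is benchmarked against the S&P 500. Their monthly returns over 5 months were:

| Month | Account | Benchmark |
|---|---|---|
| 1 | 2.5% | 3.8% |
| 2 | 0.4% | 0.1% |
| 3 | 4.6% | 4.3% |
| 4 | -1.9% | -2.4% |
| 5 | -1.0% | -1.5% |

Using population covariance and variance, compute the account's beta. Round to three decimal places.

0.844

r̄p = 0.9200%,  r̄m = 0.8600%
Cov = Σ(rp − r̄p)(rm − r̄m) / 5 = 6.2848
Var(rm) = Σ(rm − r̄m)² / 5 = 7.4504
β = Cov / Var = 6.2848 / 7.4504 = 0.8436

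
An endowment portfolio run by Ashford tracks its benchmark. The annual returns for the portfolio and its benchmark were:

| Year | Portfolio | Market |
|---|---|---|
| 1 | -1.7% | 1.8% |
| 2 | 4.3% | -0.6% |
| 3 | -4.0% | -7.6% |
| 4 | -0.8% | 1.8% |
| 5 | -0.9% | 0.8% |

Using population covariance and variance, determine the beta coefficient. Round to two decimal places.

0.32

r̄p = -0.6200%,  r̄m = -0.7600%
Cov = Σ(rp − r̄p)(rm − r̄m) / 5 = 4.0488
Var(rm) = Σ(rm − r̄m)² / 5 = 12.4704
β = Cov / Var = 4.0488 / 12.4704 = 0.3247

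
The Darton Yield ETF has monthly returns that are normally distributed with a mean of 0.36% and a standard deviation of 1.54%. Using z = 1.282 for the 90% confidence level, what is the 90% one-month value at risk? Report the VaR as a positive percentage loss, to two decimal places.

VaR (as % loss) = −(μ − z·σ) = −(0.36% − 1.282 × 1.54%) = −(-1.61428%) = 1.61428%

1.61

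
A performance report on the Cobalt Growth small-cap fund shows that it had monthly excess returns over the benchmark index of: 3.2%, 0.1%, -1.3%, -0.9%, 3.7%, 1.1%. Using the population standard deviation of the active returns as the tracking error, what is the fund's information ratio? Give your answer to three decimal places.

0.515

μ = (3.2 + 0.1 − 1.3 − 0.9 + 3.7 + 1.1) / 6 = 0.9833%
Population std dev = √[21.8483 / 6] = 1.9082%
IR = μ / tracking error = 0.9833 / 1.9082 = 0.5153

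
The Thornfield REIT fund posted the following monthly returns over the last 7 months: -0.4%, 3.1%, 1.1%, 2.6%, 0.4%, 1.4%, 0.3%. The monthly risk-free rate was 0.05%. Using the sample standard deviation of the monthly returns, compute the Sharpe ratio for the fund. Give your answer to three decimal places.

r̄ = (-0.4 + 3.1 + 1.1 + 2.6 + 0.4 + 1.4 + 0.3) / 7 = 1.2143%
Σ(r − r̄)² = (-0.4 − 1.2143)² + (3.1 − 1.2143)² + (1.1 − 1.2143)² + … = 9.6286
sample σ = √(9.6286 / 6) = √1.6048 = 1.2668%
Sharpe = (r̄ − rf) / σ = (1.2143 − 0.05) / 1.2668 = 1.1643 / 1.2668 = 0.9191

0.919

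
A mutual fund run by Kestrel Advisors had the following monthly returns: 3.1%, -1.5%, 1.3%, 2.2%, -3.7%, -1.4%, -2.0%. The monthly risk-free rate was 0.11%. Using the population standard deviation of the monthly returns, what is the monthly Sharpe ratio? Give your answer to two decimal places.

r̄ = (3.1 − 1.5 + 1.3 + 2.2 − 3.7 − 1.4 − 2) / 7 = -0.2857%
Population σ = √[Σ(r − r̄)² / 7] = √[37.4686 / 7] = √5.3527 = 2.3136%
Sharpe = (r̄ − rf) / σ = (-0.2857 − 0.11) / 2.3136 = -0.3957 / 2.3136 = -0.1710

-0.17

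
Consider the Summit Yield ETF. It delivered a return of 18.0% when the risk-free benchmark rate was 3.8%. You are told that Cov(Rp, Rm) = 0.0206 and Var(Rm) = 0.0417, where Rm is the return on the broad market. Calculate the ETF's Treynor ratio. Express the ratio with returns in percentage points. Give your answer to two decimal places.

28.74

β = Cov / Var = 0.0206 / 0.0417 = 0.4940
Treynor = (Rp − Rf) / β = (18.0% − 3.8%) / 0.4940 = 14.20 / 0.4940 = 28.7449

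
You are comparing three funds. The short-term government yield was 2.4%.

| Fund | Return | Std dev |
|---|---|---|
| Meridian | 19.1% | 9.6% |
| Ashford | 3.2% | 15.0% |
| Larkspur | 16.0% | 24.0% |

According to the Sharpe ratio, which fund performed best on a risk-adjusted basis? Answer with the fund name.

Meridian

Meridian: Sharpe ratio = (19.1% − 2.4%) / 9.6% = 1.740
Ashford: Sharpe ratio = (3.2% − 2.4%) / 15.0% = 0.053
Larkspur: Sharpe ratio = (16.0% − 2.4%) / 24.0% = 0.567
Highest: Meridian (1.740).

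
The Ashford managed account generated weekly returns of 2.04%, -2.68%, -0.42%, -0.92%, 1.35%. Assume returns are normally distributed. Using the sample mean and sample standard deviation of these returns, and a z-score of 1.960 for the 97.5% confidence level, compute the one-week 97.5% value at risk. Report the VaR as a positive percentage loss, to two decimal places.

r̄ = (2.04 − 2.68 − 0.42 − 0.92 + 1.35) / 5 = -0.630 / 5 = -0.1260%
Sample σ = √[Σ(r − r̄)² / 4] = √[14.1099 / 4] = √3.5275 = 1.8782%
VaR = −(r̄ − z·σ) = −(-0.1260 − 1.960 × 1.8782) = −(-3.8073) = 3.8073%

3.81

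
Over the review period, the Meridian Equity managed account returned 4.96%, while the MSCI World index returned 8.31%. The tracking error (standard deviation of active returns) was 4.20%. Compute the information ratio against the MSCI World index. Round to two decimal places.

-0.80

IR = (Rp − Rb) / TE = (4.96% − 8.31%) / 4.20% = -3.35% / 4.20% = -0.7976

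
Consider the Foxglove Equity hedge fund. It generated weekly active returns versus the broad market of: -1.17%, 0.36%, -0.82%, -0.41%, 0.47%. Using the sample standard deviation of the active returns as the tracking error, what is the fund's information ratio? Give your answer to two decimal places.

Mean return μ = -1.570 / 5 = -0.3140%
Σ(r − μ)² = 2.0669; sample σ = √(2.0669/4) = 0.7188%
IR = μ / tracking error = -0.3140 / 0.7188 = -0.4368

-0.44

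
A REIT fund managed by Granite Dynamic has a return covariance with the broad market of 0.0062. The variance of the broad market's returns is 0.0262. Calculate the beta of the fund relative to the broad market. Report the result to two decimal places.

β = Cov(Rp, Rm) / Var(Rm) = 0.0062 / 0.0262 = 0.2366

0.24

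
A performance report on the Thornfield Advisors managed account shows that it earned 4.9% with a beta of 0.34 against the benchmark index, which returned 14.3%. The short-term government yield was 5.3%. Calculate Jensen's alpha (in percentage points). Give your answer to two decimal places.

CAPM expected return = Rf + β(Rm − Rf) = 5.3% + 0.34 × (14.3% − 5.3%) = 5.3 + 0.34 × 9.00 = 8.3600%
Jensen's α = Rp − E[R] = 4.9% − 8.3600% = -3.4600

-3.46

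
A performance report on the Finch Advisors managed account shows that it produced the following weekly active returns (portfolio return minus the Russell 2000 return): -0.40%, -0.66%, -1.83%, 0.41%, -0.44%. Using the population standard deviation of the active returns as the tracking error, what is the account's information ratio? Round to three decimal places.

-0.810

r̄ = (-0.4 − 0.66 − 1.83 + 0.41 − 0.44) / 5 = -0.5840%
Σ(r − r̄)² = 2.6009; population σ = √(2.6009/5) = 0.7212%
IR = r̄ / tracking error = -0.5840 / 0.7212 = -0.8098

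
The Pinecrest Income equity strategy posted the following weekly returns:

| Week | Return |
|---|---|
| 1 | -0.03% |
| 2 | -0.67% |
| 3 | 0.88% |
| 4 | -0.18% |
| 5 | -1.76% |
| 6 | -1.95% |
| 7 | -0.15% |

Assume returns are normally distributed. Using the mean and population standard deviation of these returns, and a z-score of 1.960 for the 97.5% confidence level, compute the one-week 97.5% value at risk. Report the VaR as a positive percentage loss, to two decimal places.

2.37

r̄ = (-0.03 − 0.67 + 0.88 − 0.18 − 1.76 − 1.95 − 0.15) / 7 = -0.5514%
Σ(r − r̄)² = 6.0507; population σ = √(6.0507/7) = 0.9297%
VaR = −(r̄ − z·σ) = −(-0.5514 − 1.960 × 0.9297) = −(-2.3736) = 2.3736%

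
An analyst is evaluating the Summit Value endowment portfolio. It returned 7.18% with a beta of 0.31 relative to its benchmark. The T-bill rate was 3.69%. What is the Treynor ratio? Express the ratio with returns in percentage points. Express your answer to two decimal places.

Treynor = (Rp − Rf) / β = (7.18% − 3.69%) / 0.31 = 3.49 / 0.31 = 11.2581

11.26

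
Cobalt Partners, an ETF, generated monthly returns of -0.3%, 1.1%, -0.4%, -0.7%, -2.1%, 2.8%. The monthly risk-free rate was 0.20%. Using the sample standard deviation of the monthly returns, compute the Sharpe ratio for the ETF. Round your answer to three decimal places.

r̄ = (-0.3 + 1.1 − 0.4 − 0.7 − 2.1 + 2.8) / 6 = 0.40 / 6 = 0.0667%
Σ(r − r̄)² = 14.1733; sample σ = √(14.1733/5) = 1.6836%
Sharpe = (r̄ − rf) / σ = (0.0667 − 0.2) / 1.6836 = -0.1333 / 1.6836 = -0.0792

-0.079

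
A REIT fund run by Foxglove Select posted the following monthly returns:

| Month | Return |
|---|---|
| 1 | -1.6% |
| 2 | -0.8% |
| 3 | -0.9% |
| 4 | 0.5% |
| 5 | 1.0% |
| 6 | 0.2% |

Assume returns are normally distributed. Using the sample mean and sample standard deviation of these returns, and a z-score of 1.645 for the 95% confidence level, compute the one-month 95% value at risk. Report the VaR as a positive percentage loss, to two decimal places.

Mean return r̄ = -1.60 / 6 = -0.2667%
Sample σ = √[Σ(r − r̄)² / 5] = √[4.8733 / 5] = √0.9747 = 0.9873%
VaR = −(r̄ − z·σ) = −(-0.2667 − 1.645 × 0.9873) = −(-1.8908) = 1.8908%

1.89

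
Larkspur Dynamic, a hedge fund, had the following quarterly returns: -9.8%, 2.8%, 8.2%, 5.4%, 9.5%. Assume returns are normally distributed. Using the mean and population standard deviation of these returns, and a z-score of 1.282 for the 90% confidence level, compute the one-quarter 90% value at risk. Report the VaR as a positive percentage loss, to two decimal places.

5.64

μ = (-9.8 + 2.8 + 8.2 + 5.4 + 9.5) / 5 = 3.2200%
Σ(r − μ)² = (-9.8 − 3.2200)² + (2.8 − 3.2200)² + (8.2 − 3.2200)² + … = 238.6880
population σ = √(238.6880 / 5) = √47.7376 = 6.9092%
VaR = −(μ − z·σ) = −(3.2200 − 1.282 × 6.9092) = −(-5.6376) = 5.6376%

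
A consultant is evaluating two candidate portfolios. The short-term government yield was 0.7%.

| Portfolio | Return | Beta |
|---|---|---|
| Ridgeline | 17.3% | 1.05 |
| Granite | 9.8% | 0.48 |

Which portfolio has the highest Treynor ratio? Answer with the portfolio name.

Granite

Ridgeline: Treynor = (17.3% − 0.7%) / 1.05 = 15.810
Granite: Treynor = (9.8% − 0.7%) / 0.48 = 18.958
Highest: Granite (18.958).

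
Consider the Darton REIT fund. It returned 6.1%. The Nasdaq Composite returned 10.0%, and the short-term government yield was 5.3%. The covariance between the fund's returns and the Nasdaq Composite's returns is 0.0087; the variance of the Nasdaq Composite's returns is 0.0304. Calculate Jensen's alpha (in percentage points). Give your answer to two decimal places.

-0.55

β = Cov / Var = 0.0087 / 0.0304 = 0.2862
E[R] = Rf + β(Rm − Rf) = 5.3% + 0.2862 × (10.0% − 5.3%) = 6.6451%
α = Rp − E[R] = 6.1% − 6.6451% = -0.5451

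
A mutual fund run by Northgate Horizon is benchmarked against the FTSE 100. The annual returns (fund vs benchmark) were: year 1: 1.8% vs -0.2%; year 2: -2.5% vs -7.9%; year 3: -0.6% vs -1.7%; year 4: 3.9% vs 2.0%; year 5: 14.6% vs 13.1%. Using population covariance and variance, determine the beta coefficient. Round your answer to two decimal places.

r̄p = 3.4400%,  r̄m = 1.0600%
Cov = Σ(rp − r̄p)(rm − r̄m) / 5 = 40.2476
Var(rm) = Σ(rm − r̄m)² / 5 = 47.0664
β = Cov / Var = 40.2476 / 47.0664 = 0.8551

0.86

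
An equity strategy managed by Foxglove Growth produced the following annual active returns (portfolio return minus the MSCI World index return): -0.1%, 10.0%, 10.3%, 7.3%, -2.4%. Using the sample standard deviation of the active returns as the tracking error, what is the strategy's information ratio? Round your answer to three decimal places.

r̄ = (-0.1 + 10 + 10.3 + 7.3 − 2.4) / 5 = 5.0200%
Sample std dev = √[139.1480 / 4] = 5.8981%
IR = r̄ / tracking error = 5.0200 / 5.8981 = 0.8511

0.851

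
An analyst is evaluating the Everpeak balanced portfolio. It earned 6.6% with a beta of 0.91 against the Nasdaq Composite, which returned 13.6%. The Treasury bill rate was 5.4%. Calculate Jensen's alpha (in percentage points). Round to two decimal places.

CAPM expected return = Rf + β(Rm − Rf) = 5.4% + 0.91 × (13.6% − 5.4%) = 5.4 + 0.91 × 8.20 = 12.8620%
Jensen's α = Rp − E[R] = 6.6% − 12.8620% = -6.2620

-6.26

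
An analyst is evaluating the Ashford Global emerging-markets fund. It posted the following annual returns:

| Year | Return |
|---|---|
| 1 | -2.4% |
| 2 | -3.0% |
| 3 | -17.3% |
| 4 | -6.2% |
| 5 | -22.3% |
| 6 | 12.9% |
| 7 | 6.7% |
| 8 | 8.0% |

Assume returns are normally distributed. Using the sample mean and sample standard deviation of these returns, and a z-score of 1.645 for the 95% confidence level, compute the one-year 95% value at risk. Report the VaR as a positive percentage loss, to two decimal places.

r̄ = (-2.4 − 3 − 17.3 − 6.2 − 22.3 + 12.9 + 6.7 + 8) / 8 = -2.9500%
Sample σ = √[Σ(r − r̄)² / 7] = √[1055.4600 / 7] = √150.7800 = 12.2793%
VaR = −(r̄ − z·σ) = −(-2.9500 − 1.645 × 12.2793) = −(-23.1494) = 23.1494%

23.15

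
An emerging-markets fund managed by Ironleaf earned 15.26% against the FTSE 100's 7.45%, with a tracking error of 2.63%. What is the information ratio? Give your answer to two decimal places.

IR = (Rp − Rb) / TE = (15.26% − 7.45%) / 2.63% = 7.81% / 2.63% = 2.9696

2.97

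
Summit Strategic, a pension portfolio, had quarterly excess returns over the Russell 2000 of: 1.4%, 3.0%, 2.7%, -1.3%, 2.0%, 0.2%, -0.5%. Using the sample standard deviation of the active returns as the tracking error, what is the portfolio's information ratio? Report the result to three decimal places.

r̄ = (1.4 + 3 + 2.7 − 1.3 + 2 + 0.2 − 0.5) / 7 = 7.50 / 7 = 1.0714%
Sample σ = √[Σ(r − r̄)² / 6] = √[16.1943 / 6] = √2.6991 = 1.6429%
IR = r̄ / tracking error = 1.0714 / 1.6429 = 0.6521

0.652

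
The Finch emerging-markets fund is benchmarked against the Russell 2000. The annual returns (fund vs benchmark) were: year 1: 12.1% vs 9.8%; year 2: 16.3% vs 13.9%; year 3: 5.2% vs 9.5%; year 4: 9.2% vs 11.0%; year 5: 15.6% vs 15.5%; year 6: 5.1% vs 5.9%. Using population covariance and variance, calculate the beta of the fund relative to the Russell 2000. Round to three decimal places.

r̄p = 10.5833%,  r̄m = 10.9333%
Cov = Σ(rp − r̄p)(rm − r̄m) / 6 = 12.2289
Var(rm) = Σ(rm − r̄m)² / 6 = 9.7222
β = Cov / Var = 12.2289 / 9.7222 = 1.2578

1.258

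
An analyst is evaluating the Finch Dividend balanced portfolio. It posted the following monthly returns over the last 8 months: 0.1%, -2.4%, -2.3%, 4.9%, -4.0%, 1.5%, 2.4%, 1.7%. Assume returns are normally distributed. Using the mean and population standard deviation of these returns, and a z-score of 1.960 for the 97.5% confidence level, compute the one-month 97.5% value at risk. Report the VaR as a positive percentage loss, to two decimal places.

r̄ = (0.1 − 2.4 − 2.3 + 4.9 − 4 + 1.5 + 2.4 + 1.7) / 8 = 1.90 / 8 = 0.2375%
Population σ = √[Σ(r − r̄)² / 8] = √[61.5188 / 8] = √7.6899 = 2.7731%
VaR = −(r̄ − z·σ) = −(0.2375 − 1.960 × 2.7731) = −(-5.1978) = 5.1978%

5.20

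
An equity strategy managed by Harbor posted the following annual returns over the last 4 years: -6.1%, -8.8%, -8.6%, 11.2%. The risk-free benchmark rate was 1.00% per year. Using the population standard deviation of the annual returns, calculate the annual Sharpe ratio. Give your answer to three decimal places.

-0.490

r̄ = (-6.1 − 8.8 − 8.6 + 11.2) / 4 = -12.30 / 4 = -3.0750%
Population σ = √[Σ(r − r̄)² / 4] = √[276.2275 / 4] = √69.0569 = 8.3100%
Sharpe = (r̄ − rf) / σ = (-3.0750 − 1) / 8.3100 = -4.0750 / 8.3100 = -0.4904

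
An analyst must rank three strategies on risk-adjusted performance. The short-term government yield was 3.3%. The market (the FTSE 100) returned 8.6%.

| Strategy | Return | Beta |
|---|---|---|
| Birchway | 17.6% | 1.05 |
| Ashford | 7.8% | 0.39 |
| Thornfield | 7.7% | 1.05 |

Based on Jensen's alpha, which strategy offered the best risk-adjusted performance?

Birchway

Birchway: α = 17.6% − [3.3% + 1.05 × (8.6% − 3.3%)] = 8.735
Ashford: α = 7.8% − [3.3% + 0.39 × (8.6% − 3.3%)] = 2.433
Thornfield: α = 7.7% − [3.3% + 1.05 × (8.6% − 3.3%)] = -1.165
Highest: Birchway (8.735).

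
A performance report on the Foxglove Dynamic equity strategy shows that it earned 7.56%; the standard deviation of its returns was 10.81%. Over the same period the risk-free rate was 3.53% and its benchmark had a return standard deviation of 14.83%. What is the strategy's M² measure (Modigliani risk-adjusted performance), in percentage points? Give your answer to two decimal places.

Sharpe = (Rp − Rf) / σp = (7.56% − 3.53%) / 10.81% = 0.3728
M² = Rf + Sharpe × σm = 3.53% + 0.3728 × 14.83% = 9.0586%

9.06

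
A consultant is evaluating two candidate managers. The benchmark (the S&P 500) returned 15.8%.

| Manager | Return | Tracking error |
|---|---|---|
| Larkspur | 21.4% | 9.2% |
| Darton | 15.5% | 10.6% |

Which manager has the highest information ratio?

Larkspur

Larkspur: IR = (21.4% − 15.8%) / 9.2% = 0.609
Darton: IR = (15.5% − 15.8%) / 10.6% = -0.028
Highest: Larkspur (0.609).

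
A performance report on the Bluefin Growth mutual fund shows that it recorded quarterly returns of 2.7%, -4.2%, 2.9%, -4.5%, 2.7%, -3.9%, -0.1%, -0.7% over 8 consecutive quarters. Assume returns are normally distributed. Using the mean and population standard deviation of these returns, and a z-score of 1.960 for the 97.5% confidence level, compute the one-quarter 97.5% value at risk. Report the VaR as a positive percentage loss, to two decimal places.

6.57

Mean return r̄ = -5.10 / 8 = -0.6375%
Σ(r − r̄)² = (2.7 − (-0.6375))² + (-4.2 − (-0.6375))² + (2.9 − (-0.6375))² + … = 73.3388
σ = √[73.3388 / 8] = 3.0278%
VaR = −(r̄ − z·σ) = −(-0.6375 − 1.960 × 3.0278) = −(-6.5720) = 6.5720%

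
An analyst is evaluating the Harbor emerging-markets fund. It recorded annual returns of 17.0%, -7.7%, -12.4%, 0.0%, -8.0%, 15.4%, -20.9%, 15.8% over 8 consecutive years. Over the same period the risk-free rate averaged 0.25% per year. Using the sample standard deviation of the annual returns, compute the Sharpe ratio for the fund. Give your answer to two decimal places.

-0.02

r̄ = (17 − 7.7 − 12.4 + 0 − 8 + 15.4 − 20.9 + 15.8) / 8 = -0.80 / 8 = -0.1000%
Sample std dev = √[1489.5800 / 7] = 14.5876%
Sharpe = (r̄ − rf) / σ = (-0.1000 − 0.25) / 14.5876 = -0.3500 / 14.5876 = -0.0240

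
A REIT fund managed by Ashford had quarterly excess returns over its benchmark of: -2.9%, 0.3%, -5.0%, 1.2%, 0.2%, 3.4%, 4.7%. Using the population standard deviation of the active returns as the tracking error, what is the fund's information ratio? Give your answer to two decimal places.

r̄ = (-2.9 + 0.3 − 5 + 1.2 + 0.2 + 3.4 + 4.7) / 7 = 0.2714%
Σ(r − r̄)² = (-2.9 − 0.2714)² + (0.3 − 0.2714)² + … = 68.1143
population σ = √(68.1143 / 7) = √9.7306 = 3.1194%
IR = r̄ / tracking error = 0.2714 / 3.1194 = 0.0870

0.09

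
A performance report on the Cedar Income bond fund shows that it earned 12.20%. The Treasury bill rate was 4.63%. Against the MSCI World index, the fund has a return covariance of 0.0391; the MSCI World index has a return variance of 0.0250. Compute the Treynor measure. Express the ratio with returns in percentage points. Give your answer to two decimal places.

β = Cov / Var = 0.0391 / 0.0250 = 1.5640
Treynor = (Rp − Rf) / β = (12.20% − 4.63%) / 1.5640 = 7.57 / 1.5640 = 4.8402

4.84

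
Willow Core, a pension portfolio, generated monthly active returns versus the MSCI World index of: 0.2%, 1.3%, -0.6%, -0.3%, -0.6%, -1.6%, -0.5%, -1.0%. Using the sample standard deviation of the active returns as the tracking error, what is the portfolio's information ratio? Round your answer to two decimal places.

-0.45

r̄ = (0.2 + 1.3 − 0.6 − 0.3 − 0.6 − 1.6 − 0.5 − 1) / 8 = -3.10 / 8 = -0.3875%
Σ(r − r̄)² = (0.2 − (-0.3875))² + (1.3 − (-0.3875))² + (-0.6 − (-0.3875))² + … = 5.1488
σ = √[5.1488 / 7] = 0.8576%
IR = r̄ / tracking error = -0.3875 / 0.8576 = -0.4518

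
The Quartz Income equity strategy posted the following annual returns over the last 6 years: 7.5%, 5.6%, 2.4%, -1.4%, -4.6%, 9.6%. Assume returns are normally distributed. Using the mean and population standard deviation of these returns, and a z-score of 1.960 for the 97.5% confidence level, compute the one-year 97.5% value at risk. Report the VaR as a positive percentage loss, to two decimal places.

6.55

r̄ = (7.5 + 5.6 + 2.4 − 1.4 − 4.6 + 9.6) / 6 = 3.1833%
Σ(r − r̄)² = (7.5 − 3.1833)² + (5.6 − 3.1833)² + (2.4 − 3.1833)² + … = 147.8483
σ = √[147.8483 / 6] = 4.9640%
VaR = −(r̄ − z·σ) = −(3.1833 − 1.960 × 4.9640) = −(-6.5461) = 6.5461%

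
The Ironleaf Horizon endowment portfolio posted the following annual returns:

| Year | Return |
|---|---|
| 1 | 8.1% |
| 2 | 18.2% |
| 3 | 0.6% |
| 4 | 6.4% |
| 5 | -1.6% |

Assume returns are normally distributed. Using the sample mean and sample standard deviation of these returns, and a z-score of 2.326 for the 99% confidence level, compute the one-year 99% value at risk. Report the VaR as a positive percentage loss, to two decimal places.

μ = (8.1 + 18.2 + 0.6 + 6.4 − 1.6) / 5 = 31.70 / 5 = 6.3400%
Sample σ = √[Σ(r − μ)² / 4] = √[239.7520 / 4] = √59.9380 = 7.7420%
VaR = −(μ − z·σ) = −(6.3400 − 2.326 × 7.7420) = −(-11.6679) = 11.6679%

11.67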